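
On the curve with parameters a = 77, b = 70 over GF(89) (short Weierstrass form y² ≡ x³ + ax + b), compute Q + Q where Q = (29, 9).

(67, 30)

tangent at (29, 9): λ = (3·29² + 77)/(2·9) ≡ 19/18. 18⁻¹ ≡ 5 (mod 89), so λ ≡ 19·5 ≡ 6.
  x = λ² - 29 - 29 = 36 - 58 ≡ 67; y = λ·(29 - 67) - 9 ≡ 30. → (67, 30)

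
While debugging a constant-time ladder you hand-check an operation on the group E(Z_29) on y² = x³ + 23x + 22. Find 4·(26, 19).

Write P = (26, 19).
Repeated addition: build up to 4P.
2P: tangent at (26, 19): λ = (3·26² + 23)/(2·19) ≡ 21/9. 9⁻¹ ≡ 13 (mod 29), so λ ≡ 21·13 ≡ 12.
  x = λ² - 26 - 26 = 144 - 52 ≡ 5; y = λ·(26 - 5) - 19 ≡ 1. → (5, 1)
3P: (5, 1) + (26, 19). λ = (19 - 1)/(26 - 5) ≡ 18/21 mod 29. 21⁻¹ ≡ 18 (mod 29), so λ ≡ 5.
  x = λ² - 5 - 26 = 25 - 31 ≡ 23; y = λ·(5 - 23) - 1 ≡ 25. → (23, 25)
4P: (23, 25) + (26, 19). λ = (19 - 25)/(26 - 23) ≡ 23/3 mod 29. 3⁻¹ ≡ 10 (mod 29), so λ ≡ 27.
  x = λ² - 23 - 26 = 729 - 49 ≡ 13; y = λ·(23 - 13) - 25 ≡ 13. → (13, 13)

(13, 13)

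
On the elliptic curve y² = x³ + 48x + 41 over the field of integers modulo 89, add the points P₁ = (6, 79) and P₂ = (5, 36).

(58, 88)

(6, 79) + (5, 36). λ = (36 - 79)/(5 - 6) ≡ 46/88 mod 89. 88⁻¹ ≡ 88 (mod 89) since 88·88 = 7744 ≡ 1, so λ ≡ 43.
  x = λ² - 6 - 5 = 1849 - 11 ≡ 58; y = λ·(6 - 58) - 79 ≡ 88. → (58, 88)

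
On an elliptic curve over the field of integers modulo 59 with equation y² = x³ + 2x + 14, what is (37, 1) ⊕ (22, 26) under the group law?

(29, 25)

(37, 1) + (22, 26). λ = (26 - 1)/(22 - 37) ≡ 25/44 mod 59. 44⁻¹ ≡ 55 (mod 59), so λ ≡ 18.
  x = λ² - 37 - 22 = 324 - 59 ≡ 29; y = λ·(37 - 29) - 1 ≡ 25. → (29, 25)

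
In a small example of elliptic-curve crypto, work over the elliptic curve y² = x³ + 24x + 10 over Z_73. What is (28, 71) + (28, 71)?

(44, 16)

tangent at (28, 71): λ = (3·28² + 24)/(2·71) ≡ 40/69. 69⁻¹ ≡ 18 (mod 73) since 69·18 = 1242 ≡ 1, so λ ≡ 40·18 ≡ 63.
  x = λ² - 28 - 28 = 3969 - 56 ≡ 44; y = λ·(28 - 44) - 71 ≡ 16. → (44, 16)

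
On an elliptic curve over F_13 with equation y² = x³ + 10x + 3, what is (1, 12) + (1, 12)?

tangent at (1, 12): λ = (3·1² + 10)/(2·12) ≡ 0/11. 11⁻¹ ≡ 6 (mod 13) since 11·6 = 66 ≡ 1, so λ ≡ 0·6 ≡ 0.
  x = λ² - 1 - 1 = 0 - 2 ≡ 11; y = λ·(1 - 11) - 12 ≡ 1. → (11, 1)

(11, 1)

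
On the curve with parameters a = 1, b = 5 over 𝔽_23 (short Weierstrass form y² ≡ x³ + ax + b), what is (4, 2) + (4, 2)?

tangent at (4, 2): λ = (3·4² + 1)/(2·2) ≡ 3/4. 4⁻¹ ≡ 6 (mod 23) since 4·6 = 24 ≡ 1, so λ ≡ 3·6 ≡ 18.
  x = λ² - 4 - 4 = 324 - 8 ≡ 17; y = λ·(4 - 17) - 2 ≡ 17. → (17, 17)

(17, 17)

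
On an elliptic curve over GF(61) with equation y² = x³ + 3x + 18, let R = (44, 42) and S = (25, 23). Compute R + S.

(44, 42) + (25, 23). λ = (23 - 42)/(25 - 44) ≡ 42/42 mod 61. 42⁻¹ ≡ 16 (mod 61) since 42·16 = 672 ≡ 1, so λ ≡ 1.
  x = λ² - 44 - 25 = 1 - 69 ≡ 54; y = λ·(44 - 54) - 42 ≡ 9. → (54, 9)

(54, 9)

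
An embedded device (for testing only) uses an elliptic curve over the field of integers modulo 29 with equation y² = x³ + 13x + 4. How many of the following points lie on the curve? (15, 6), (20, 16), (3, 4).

1

(15, 6): 6² ≡ 7, rhs ≡ 7 → on.
(20, 16): 16² ≡ 24, rhs ≡ 28 → off.
(3, 4): 4² ≡ 16, rhs ≡ 12 → off.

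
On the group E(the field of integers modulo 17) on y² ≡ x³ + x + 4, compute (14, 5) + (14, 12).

The two points share x = 14 and their y-coordinates satisfy 5 + 12 ≡ 0 (mod 17), so they are inverses. Their sum is 𝒪.

O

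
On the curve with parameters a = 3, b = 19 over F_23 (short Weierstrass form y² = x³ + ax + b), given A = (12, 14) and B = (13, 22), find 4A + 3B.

(13, 1)

First 4A:
Double-and-add on 4 = (100)₂. Start with A = (12, 14) for the leading 1-bit.
double: tangent at (12, 14): λ = (3·12² + 3)/(2·14) ≡ 21/5. 5⁻¹ ≡ 14 (mod 23) since 5·14 = 70 ≡ 1, so λ ≡ 21·14 ≡ 18.
  x = λ² - 12 - 12 = 324 - 24 ≡ 1; y = λ·(12 - 1) - 14 ≡ 0. → (1, 0)
double: (1, 0) + (1, 0): same x and y₁ ≡ -y₂, so the sum is the point at infinity.
4A = the point at infinity.
Next 3B:
Repeated addition: build up to 3B.
2B: tangent at (13, 22): λ = (3·13² + 3)/(2·22) ≡ 4/21. 21⁻¹ ≡ 11 (mod 23) since 21·11 = 231 ≡ 1, so λ ≡ 4·11 ≡ 21.
  x = λ² - 13 - 13 = 441 - 26 ≡ 1; y = λ·(13 - 1) - 22 ≡ 0. → (1, 0)
3B: (1, 0) + (13, 22). λ = (22 - 0)/(13 - 1) ≡ 22/12 mod 23. 12⁻¹ ≡ 2 (mod 23) since 12·2 = 24 ≡ 1, so λ ≡ 21.
  x = λ² - 1 - 13 = 441 - 14 ≡ 13; y = λ·(1 - 13) - 0 ≡ 1. → (13, 1)
3B = (13, 1).
Finally 4A + 3B:
the point at infinity + (13, 1) = (13, 1) (identity).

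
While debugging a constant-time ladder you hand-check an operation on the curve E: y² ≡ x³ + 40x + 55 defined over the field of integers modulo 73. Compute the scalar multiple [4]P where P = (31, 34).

Repeated addition: build up to 4P.
2P: tangent at (31, 34): λ = (3·31² + 40)/(2·34) ≡ 3/68. 68⁻¹ ≡ 29 (mod 73), so λ ≡ 3·29 ≡ 14.
  x = λ² - 31 - 31 = 196 - 62 ≡ 61; y = λ·(31 - 61) - 34 ≡ 57. → (61, 57)
3P: (61, 57) + (31, 34). λ = (34 - 57)/(31 - 61) ≡ 50/43 mod 73. 43⁻¹ ≡ 17 (mod 73), so λ ≡ 47.
  x = λ² - 61 - 31 = 2209 - 92 ≡ 0; y = λ·(61 - 0) - 57 ≡ 36. → (0, 36)
4P: (0, 36) + (31, 34). λ = (34 - 36)/(31 - 0) ≡ 71/31 mod 73. 31⁻¹ ≡ 33 (mod 73), so λ ≡ 7.
  x = λ² - 0 - 31 = 49 - 31 ≡ 18; y = λ·(0 - 18) - 36 ≡ 57. → (18, 57)

(18, 57)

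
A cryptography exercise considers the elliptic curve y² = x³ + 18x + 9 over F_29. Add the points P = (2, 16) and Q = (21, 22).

(11, 1)

(2, 16) + (21, 22). λ = (22 - 16)/(21 - 2) ≡ 6/19 mod 29. 19⁻¹ ≡ 26 (mod 29), so λ ≡ 11.
  x = λ² - 2 - 21 = 121 - 23 ≡ 11; y = λ·(2 - 11) - 16 ≡ 1. → (11, 1)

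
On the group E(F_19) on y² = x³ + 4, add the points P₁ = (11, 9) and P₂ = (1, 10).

(11, 9) + (1, 10). λ = (10 - 9)/(1 - 11) ≡ 1/9 mod 19. 9⁻¹ ≡ 17 (mod 19) since 9·17 = 153 ≡ 1, so λ ≡ 17.
  x = λ² - 11 - 1 = 289 - 12 ≡ 11; y = λ·(11 - 11) - 9 ≡ 10. → (11, 10)

(11, 10)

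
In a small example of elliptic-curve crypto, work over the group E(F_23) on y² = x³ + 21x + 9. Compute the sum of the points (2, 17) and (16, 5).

(17, 9)

(2, 17) + (16, 5). λ = (5 - 17)/(16 - 2) ≡ 11/14 mod 23. 14⁻¹ ≡ 5 (mod 23), so λ ≡ 9.
  x = λ² - 2 - 16 = 81 - 18 ≡ 17; y = λ·(2 - 17) - 17 ≡ 9. → (17, 9)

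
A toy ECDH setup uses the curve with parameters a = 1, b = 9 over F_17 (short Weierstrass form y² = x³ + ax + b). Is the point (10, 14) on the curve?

no

y² = 14² ≡ 9; x³ + 1x + 9 = 1019 ≡ 16 (mod 17). 9 ≠ 16.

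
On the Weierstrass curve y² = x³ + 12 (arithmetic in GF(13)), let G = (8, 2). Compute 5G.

(8, 11)

Double-and-add on 5 = (101)₂. Start with G = (8, 2) for the leading 1-bit.
double: tangent at (8, 2): λ = (3·8² + 0)/(2·2) ≡ 10/4. 4⁻¹ ≡ 10 (mod 13), so λ ≡ 10·10 ≡ 9.
  x = λ² - 8 - 8 = 81 - 16 ≡ 0; y = λ·(8 - 0) - 2 ≡ 5. → (0, 5)
double: tangent at (0, 5): λ = (3·0² + 0)/(2·5) ≡ 0/10. 10⁻¹ ≡ 4 (mod 13), so λ ≡ 0·4 ≡ 0.
  x = λ² - 0 - 0 = 0 - 0 ≡ 0; y = λ·(0 - 0) - 5 ≡ 8. → (0, 8)
add G: (0, 8) + (8, 2). λ = (2 - 8)/(8 - 0) ≡ 7/8 mod 13. 8⁻¹ ≡ 5 (mod 13) since 8·5 = 40 ≡ 1, so λ ≡ 9.
  x = λ² - 0 - 8 = 81 - 8 ≡ 8; y = λ·(0 - 8) - 8 ≡ 11. → (8, 11)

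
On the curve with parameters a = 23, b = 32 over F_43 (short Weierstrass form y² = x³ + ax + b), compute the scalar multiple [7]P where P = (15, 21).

Double-and-add on 7 = (111)₂. Start with P = (15, 21) for the leading 1-bit.
double: tangent at (15, 21): λ = (3·15² + 23)/(2·21) ≡ 10/42. 42⁻¹ ≡ 42 (mod 43) since 42·42 = 1764 ≡ 1, so λ ≡ 10·42 ≡ 33.
  x = λ² - 15 - 15 = 1089 - 30 ≡ 27; y = λ·(15 - 27) - 21 ≡ 13. → (27, 13)
add P: (27, 13) + (15, 21). λ = (21 - 13)/(15 - 27) ≡ 8/31 mod 43. 31⁻¹ ≡ 25 (mod 43) since 31·25 = 775 ≡ 1, so λ ≡ 28.
  x = λ² - 27 - 15 = 784 - 42 ≡ 11; y = λ·(27 - 11) - 13 ≡ 5. → (11, 5)
double: tangent at (11, 5): λ = (3·11² + 23)/(2·5) ≡ 42/10. 10⁻¹ ≡ 13 (mod 43) since 10·13 = 130 ≡ 1, so λ ≡ 42·13 ≡ 30.
  x = λ² - 11 - 11 = 900 - 22 ≡ 18; y = λ·(11 - 18) - 5 ≡ 0. → (18, 0)
add P: (18, 0) + (15, 21). λ = (21 - 0)/(15 - 18) ≡ 21/40 mod 43. 40⁻¹ ≡ 14 (mod 43) since 40·14 = 560 ≡ 1, so λ ≡ 36.
  x = λ² - 18 - 15 = 1296 - 33 ≡ 16; y = λ·(18 - 16) - 0 ≡ 29. → (16, 29)

(16, 29)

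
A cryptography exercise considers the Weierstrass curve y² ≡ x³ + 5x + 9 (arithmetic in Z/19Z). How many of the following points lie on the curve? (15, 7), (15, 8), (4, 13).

1

(15, 7): 7² ≡ 11, rhs ≡ 1 → off.
(15, 8): 8² ≡ 7, rhs ≡ 1 → off.
(4, 13): 13² ≡ 17, rhs ≡ 17 → on.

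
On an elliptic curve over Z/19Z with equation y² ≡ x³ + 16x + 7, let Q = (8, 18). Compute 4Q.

Repeated addition: build up to 4Q.
2Q: tangent at (8, 18): λ = (3·8² + 16)/(2·18) ≡ 18/17. 17⁻¹ ≡ 9 (mod 19), so λ ≡ 18·9 ≡ 10.
  x = λ² - 8 - 8 = 100 - 16 ≡ 8; y = λ·(8 - 8) - 18 ≡ 1. → (8, 1)
3Q: (8, 1) + (8, 18): same x and y₁ ≡ -y₂, so the sum is ∞.
4Q: ∞ + (8, 18) = (8, 18) (identity).

(8, 18)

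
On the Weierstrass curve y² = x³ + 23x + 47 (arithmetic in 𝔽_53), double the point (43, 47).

(36, 34)

tangent at (43, 47): λ = (3·43² + 23)/(2·47) ≡ 5/41. 41⁻¹ ≡ 22 (mod 53), so λ ≡ 5·22 ≡ 4.
  x = λ² - 43 - 43 = 16 - 86 ≡ 36; y = λ·(43 - 36) - 47 ≡ 34. → (36, 34)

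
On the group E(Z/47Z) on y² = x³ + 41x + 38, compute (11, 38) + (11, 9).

O

The two points share x = 11 and their y-coordinates satisfy 38 + 9 ≡ 0 (mod 47), so they are inverses. Their sum is O.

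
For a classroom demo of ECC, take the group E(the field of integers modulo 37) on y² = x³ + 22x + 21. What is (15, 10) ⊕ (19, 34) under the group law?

(2, 31)

(15, 10) + (19, 34). λ = (34 - 10)/(19 - 15) ≡ 24/4 mod 37. 4⁻¹ ≡ 28 (mod 37), so λ ≡ 6.
  x = λ² - 15 - 19 = 36 - 34 ≡ 2; y = λ·(15 - 2) - 10 ≡ 31. → (2, 31)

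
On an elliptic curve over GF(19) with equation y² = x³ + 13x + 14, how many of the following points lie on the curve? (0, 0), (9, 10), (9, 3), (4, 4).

2

(0, 0): 0² ≡ 0, rhs ≡ 14 → off.
(9, 10): 10² ≡ 5, rhs ≡ 5 → on.
(9, 3): 3² ≡ 9, rhs ≡ 5 → off.
(4, 4): 4² ≡ 16, rhs ≡ 16 → on.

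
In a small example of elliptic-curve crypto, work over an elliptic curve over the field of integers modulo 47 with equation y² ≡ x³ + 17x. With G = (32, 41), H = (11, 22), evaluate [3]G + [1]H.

First 3G:
Repeated addition: build up to 3G.
2G: tangent at (32, 41): λ = (3·32² + 17)/(2·41) ≡ 34/35. 35⁻¹ ≡ 43 (mod 47) since 35·43 = 1505 ≡ 1, so λ ≡ 34·43 ≡ 5.
  x = λ² - 32 - 32 = 25 - 64 ≡ 8; y = λ·(32 - 8) - 41 ≡ 32. → (8, 32)
3G: (8, 32) + (32, 41). λ = (41 - 32)/(32 - 8) ≡ 9/24 mod 47. 24⁻¹ ≡ 2 (mod 47) since 24·2 = 48 ≡ 1, so λ ≡ 18.
  x = λ² - 8 - 32 = 324 - 40 ≡ 2; y = λ·(8 - 2) - 32 ≡ 29. → (2, 29)
3G = (2, 29).
Finally 3G + H:
(2, 29) + (11, 22). λ = (22 - 29)/(11 - 2) ≡ 40/9 mod 47. 9⁻¹ ≡ 21 (mod 47), so λ ≡ 41.
  x = λ² - 2 - 11 = 1681 - 13 ≡ 23; y = λ·(2 - 23) - 29 ≡ 3. → (23, 3)

(23, 3)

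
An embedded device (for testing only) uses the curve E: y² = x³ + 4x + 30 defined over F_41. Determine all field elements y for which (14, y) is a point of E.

1, 40

x³ + 4x + 30 = 2830 ≡ 1 (mod 41).
Square roots of 1 mod 41: 1 and 40 (since 1² = 1 ≡ 1).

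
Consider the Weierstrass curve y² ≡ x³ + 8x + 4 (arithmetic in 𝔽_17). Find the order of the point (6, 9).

7

2P: tangent at (6, 9): λ = (3·6² + 8)/(2·9) ≡ 14/1. 1⁻¹ ≡ 1 (mod 17) since 1·1 = 1 ≡ 1, so λ ≡ 14·1 ≡ 14.
  x = λ² - 6 - 6 = 196 - 12 ≡ 14; y = λ·(6 - 14) - 9 ≡ 15. → (14, 15)
3P: (14, 15) + (6, 9). λ = (9 - 15)/(6 - 14) ≡ 11/9 mod 17. 9⁻¹ ≡ 2 (mod 17) since 9·2 = 18 ≡ 1, so λ ≡ 5.
  x = λ² - 14 - 6 = 25 - 20 ≡ 5; y = λ·(14 - 5) - 15 ≡ 13. → (5, 13)
4P: (5, 13) + (6, 9). λ = (9 - 13)/(6 - 5) ≡ 13/1 mod 17. 1⁻¹ ≡ 1 (mod 17), so λ ≡ 13.
  x = λ² - 5 - 6 = 169 - 11 ≡ 5; y = λ·(5 - 5) - 13 ≡ 4. → (5, 4)
5P: (5, 4) + (6, 9). λ = (9 - 4)/(6 - 5) ≡ 5/1 mod 17. 1⁻¹ ≡ 1 (mod 17), so λ ≡ 5.
  x = λ² - 5 - 6 = 25 - 11 ≡ 14; y = λ·(5 - 14) - 4 ≡ 2. → (14, 2)
6P: (14, 2) + (6, 9). λ = (9 - 2)/(6 - 14) ≡ 7/9 mod 17. 9⁻¹ ≡ 2 (mod 17) since 9·2 = 18 ≡ 1, so λ ≡ 14.
  x = λ² - 14 - 6 = 196 - 20 ≡ 6; y = λ·(14 - 6) - 2 ≡ 8. → (6, 8)
7P: (6, 8) + (6, 9): same x and y₁ ≡ -y₂, so the sum is ∞.
7P = ∞, so the order is 7.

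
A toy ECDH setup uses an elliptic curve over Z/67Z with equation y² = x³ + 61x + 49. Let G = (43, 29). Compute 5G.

(46, 19)

Double-and-add on 5 = (101)₂. Start with G = (43, 29) for the leading 1-bit.
double: tangent at (43, 29): λ = (3·43² + 61)/(2·29) ≡ 47/58. 58⁻¹ ≡ 52 (mod 67) since 58·52 = 3016 ≡ 1, so λ ≡ 47·52 ≡ 32.
  x = λ² - 43 - 43 = 1024 - 86 ≡ 0; y = λ·(43 - 0) - 29 ≡ 7. → (0, 7)
double: tangent at (0, 7): λ = (3·0² + 61)/(2·7) ≡ 61/14. 14⁻¹ ≡ 24 (mod 67), so λ ≡ 61·24 ≡ 57.
  x = λ² - 0 - 0 = 3249 - 0 ≡ 33; y = λ·(0 - 33) - 7 ≡ 55. → (33, 55)
add G: (33, 55) + (43, 29). λ = (29 - 55)/(43 - 33) ≡ 41/10 mod 67. 10⁻¹ ≡ 47 (mod 67), so λ ≡ 51.
  x = λ² - 33 - 43 = 2601 - 76 ≡ 46; y = λ·(33 - 46) - 55 ≡ 19. → (46, 19)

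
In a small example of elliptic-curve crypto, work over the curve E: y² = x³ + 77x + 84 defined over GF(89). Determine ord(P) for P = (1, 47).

12

2P: tangent at (1, 47): λ = (3·1² + 77)/(2·47) ≡ 80/5. 5⁻¹ ≡ 18 (mod 89), so λ ≡ 80·18 ≡ 16.
  x = λ² - 1 - 1 = 256 - 2 ≡ 76; y = λ·(1 - 76) - 47 ≡ 88. → (76, 88)
3P: (76, 88) + (1, 47). λ = (47 - 88)/(1 - 76) ≡ 48/14 mod 89. 14⁻¹ ≡ 70 (mod 89), so λ ≡ 67.
  x = λ² - 76 - 1 = 4489 - 77 ≡ 51; y = λ·(76 - 51) - 88 ≡ 74. → (51, 74)
4P: (51, 74) + (1, 47). λ = (47 - 74)/(1 - 51) ≡ 62/39 mod 89. 39⁻¹ ≡ 16 (mod 89), so λ ≡ 13.
  x = λ² - 51 - 1 = 169 - 52 ≡ 28; y = λ·(51 - 28) - 74 ≡ 47. → (28, 47)
5P: (28, 47) + (1, 47). λ = (47 - 47)/(1 - 28) ≡ 0/62 mod 89. 62⁻¹ ≡ 56 (mod 89), so λ ≡ 0.
  x = λ² - 28 - 1 = 0 - 29 ≡ 60; y = λ·(28 - 60) - 47 ≡ 42. → (60, 42)
6P: (60, 42) + (1, 47). λ = (47 - 42)/(1 - 60) ≡ 5/30 mod 89. 30⁻¹ ≡ 3 (mod 89), so λ ≡ 15.
  x = λ² - 60 - 1 = 225 - 61 ≡ 75; y = λ·(60 - 75) - 42 ≡ 0. → (75, 0)
7P: (75, 0) + (1, 47). λ = (47 - 0)/(1 - 75) ≡ 47/15 mod 89. 15⁻¹ ≡ 6 (mod 89), so λ ≡ 15.
  x = λ² - 75 - 1 = 225 - 76 ≡ 60; y = λ·(75 - 60) - 0 ≡ 47. → (60, 47)
8P: (60, 47) + (1, 47). λ = (47 - 47)/(1 - 60) ≡ 0/30 mod 89. 30⁻¹ ≡ 3 (mod 89), so λ ≡ 0.
  x = λ² - 60 - 1 = 0 - 61 ≡ 28; y = λ·(60 - 28) - 47 ≡ 42. → (28, 42)
9P: (28, 42) + (1, 47). λ = (47 - 42)/(1 - 28) ≡ 5/62 mod 89. 62⁻¹ ≡ 56 (mod 89), so λ ≡ 13.
  x = λ² - 28 - 1 = 169 - 29 ≡ 51; y = λ·(28 - 51) - 42 ≡ 15. → (51, 15)
10P: (51, 15) + (1, 47). λ = (47 - 15)/(1 - 51) ≡ 32/39 mod 89. 39⁻¹ ≡ 16 (mod 89), so λ ≡ 67.
  x = λ² - 51 - 1 = 4489 - 52 ≡ 76; y = λ·(51 - 76) - 15 ≡ 1. → (76, 1)
11P: (76, 1) + (1, 47). λ = (47 - 1)/(1 - 76) ≡ 46/14 mod 89. 14⁻¹ ≡ 70 (mod 89), so λ ≡ 16.
  x = λ² - 76 - 1 = 256 - 77 ≡ 1; y = λ·(76 - 1) - 1 ≡ 42. → (1, 42)
12P: (1, 42) + (1, 47): same x and y₁ ≡ -y₂, so the sum is the point at infinity.
12P = the point at infinity, so the order is 12.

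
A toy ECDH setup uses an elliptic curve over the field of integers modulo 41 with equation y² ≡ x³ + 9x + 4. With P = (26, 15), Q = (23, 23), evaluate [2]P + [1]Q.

First 2P:
Repeated addition: build up to 2P.
2P: tangent at (26, 15): λ = (3·26² + 9)/(2·15) ≡ 28/30. 30⁻¹ ≡ 26 (mod 41), so λ ≡ 28·26 ≡ 31.
  x = λ² - 26 - 26 = 961 - 52 ≡ 7; y = λ·(26 - 7) - 15 ≡ 0. → (7, 0)
2P = (7, 0).
Finally 2P + Q:
(7, 0) + (23, 23). λ = (23 - 0)/(23 - 7) ≡ 23/16 mod 41. 16⁻¹ ≡ 18 (mod 41), so λ ≡ 4.
  x = λ² - 7 - 23 = 16 - 30 ≡ 27; y = λ·(7 - 27) - 0 ≡ 2. → (27, 2)

(27, 2)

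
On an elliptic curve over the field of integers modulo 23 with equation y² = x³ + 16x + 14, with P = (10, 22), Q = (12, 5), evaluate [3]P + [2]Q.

(10, 1)

First 3P:
Repeated addition: build up to 3P.
2P: tangent at (10, 22): λ = (3·10² + 16)/(2·22) ≡ 17/21. 21⁻¹ ≡ 11 (mod 23) since 21·11 = 231 ≡ 1, so λ ≡ 17·11 ≡ 3.
  x = λ² - 10 - 10 = 9 - 20 ≡ 12; y = λ·(10 - 12) - 22 ≡ 18. → (12, 18)
3P: (12, 18) + (10, 22). λ = (22 - 18)/(10 - 12) ≡ 4/21 mod 23. 21⁻¹ ≡ 11 (mod 23), so λ ≡ 21.
  x = λ² - 12 - 10 = 441 - 22 ≡ 5; y = λ·(12 - 5) - 18 ≡ 14. → (5, 14)
3P = (5, 14).
Next 2Q:
Repeated addition: build up to 2Q.
2Q: tangent at (12, 5): λ = (3·12² + 16)/(2·5) ≡ 11/10. 10⁻¹ ≡ 7 (mod 23), so λ ≡ 11·7 ≡ 8.
  x = λ² - 12 - 12 = 64 - 24 ≡ 17; y = λ·(12 - 17) - 5 ≡ 1. → (17, 1)
2Q = (17, 1).
Finally 3P + 2Q:
(5, 14) + (17, 1). λ = (1 - 14)/(17 - 5) ≡ 10/12 mod 23. 12⁻¹ ≡ 2 (mod 23) since 12·2 = 24 ≡ 1, so λ ≡ 20.
  x = λ² - 5 - 17 = 400 - 22 ≡ 10; y = λ·(5 - 10) - 14 ≡ 1. → (10, 1)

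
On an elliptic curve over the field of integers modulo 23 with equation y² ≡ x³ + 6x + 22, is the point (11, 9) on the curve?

no

y² = 9² ≡ 12; x³ + 6x + 22 = 1419 ≡ 16 (mod 23). 12 ≠ 16.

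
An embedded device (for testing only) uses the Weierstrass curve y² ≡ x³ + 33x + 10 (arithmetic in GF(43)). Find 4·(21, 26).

Write G = (21, 26).
Repeated addition: build up to 4G.
2G: tangent at (21, 26): λ = (3·21² + 33)/(2·26) ≡ 23/9. 9⁻¹ ≡ 24 (mod 43), so λ ≡ 23·24 ≡ 36.
  x = λ² - 21 - 21 = 1296 - 42 ≡ 7; y = λ·(21 - 7) - 26 ≡ 5. → (7, 5)
3G: (7, 5) + (21, 26). λ = (26 - 5)/(21 - 7) ≡ 21/14 mod 43. 14⁻¹ ≡ 40 (mod 43), so λ ≡ 23.
  x = λ² - 7 - 21 = 529 - 28 ≡ 28; y = λ·(7 - 28) - 5 ≡ 28. → (28, 28)
4G: (28, 28) + (21, 26). λ = (26 - 28)/(21 - 28) ≡ 41/36 mod 43. 36⁻¹ ≡ 6 (mod 43), so λ ≡ 31.
  x = λ² - 28 - 21 = 961 - 49 ≡ 9; y = λ·(28 - 9) - 28 ≡ 2. → (9, 2)

(9, 2)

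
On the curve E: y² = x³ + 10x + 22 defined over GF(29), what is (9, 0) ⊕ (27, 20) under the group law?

(9, 0) + (27, 20). λ = (20 - 0)/(27 - 9) ≡ 20/18 mod 29. 18⁻¹ ≡ 21 (mod 29), so λ ≡ 14.
  x = λ² - 9 - 27 = 196 - 36 ≡ 15; y = λ·(9 - 15) - 0 ≡ 3. → (15, 3)

(15, 3)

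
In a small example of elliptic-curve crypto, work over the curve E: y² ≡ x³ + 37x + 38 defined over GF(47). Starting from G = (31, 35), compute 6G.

(17, 9)

Double-and-add on 6 = (110)₂. Start with G = (31, 35) for the leading 1-bit.
double: tangent at (31, 35): λ = (3·31² + 37)/(2·35) ≡ 6/23. 23⁻¹ ≡ 45 (mod 47), so λ ≡ 6·45 ≡ 35.
  x = λ² - 31 - 31 = 1225 - 62 ≡ 35; y = λ·(31 - 35) - 35 ≡ 13. → (35, 13)
add G: (35, 13) + (31, 35). λ = (35 - 13)/(31 - 35) ≡ 22/43 mod 47. 43⁻¹ ≡ 35 (mod 47) since 43·35 = 1505 ≡ 1, so λ ≡ 18.
  x = λ² - 35 - 31 = 324 - 66 ≡ 23; y = λ·(35 - 23) - 13 ≡ 15. → (23, 15)
double: tangent at (23, 15): λ = (3·23² + 37)/(2·15) ≡ 26/30. 30⁻¹ ≡ 11 (mod 47), so λ ≡ 26·11 ≡ 4.
  x = λ² - 23 - 23 = 16 - 46 ≡ 17; y = λ·(23 - 17) - 15 ≡ 9. → (17, 9)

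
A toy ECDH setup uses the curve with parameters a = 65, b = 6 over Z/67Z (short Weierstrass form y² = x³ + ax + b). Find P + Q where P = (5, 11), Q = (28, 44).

(5, 11) + (28, 44). λ = (44 - 11)/(28 - 5) ≡ 33/23 mod 67. 23⁻¹ ≡ 35 (mod 67), so λ ≡ 16.
  x = λ² - 5 - 28 = 256 - 33 ≡ 22; y = λ·(5 - 22) - 11 ≡ 52. → (22, 52)

(22, 52)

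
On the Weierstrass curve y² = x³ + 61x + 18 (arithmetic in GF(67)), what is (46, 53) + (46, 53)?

(39, 3)

tangent at (46, 53): λ = (3·46² + 61)/(2·53) ≡ 44/39. 39⁻¹ ≡ 55 (mod 67), so λ ≡ 44·55 ≡ 8.
  x = λ² - 46 - 46 = 64 - 92 ≡ 39; y = λ·(46 - 39) - 53 ≡ 3. → (39, 3)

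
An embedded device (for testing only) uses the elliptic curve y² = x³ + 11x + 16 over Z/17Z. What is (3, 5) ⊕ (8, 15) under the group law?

(3, 5) + (8, 15). λ = (15 - 5)/(8 - 3) ≡ 10/5 mod 17. 5⁻¹ ≡ 7 (mod 17), so λ ≡ 2.
  x = λ² - 3 - 8 = 4 - 11 ≡ 10; y = λ·(3 - 10) - 5 ≡ 15. → (10, 15)

(10, 15)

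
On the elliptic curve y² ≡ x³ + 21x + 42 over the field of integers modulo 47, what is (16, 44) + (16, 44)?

(23, 7)

tangent at (16, 44): λ = (3·16² + 21)/(2·44) ≡ 37/41. 41⁻¹ ≡ 39 (mod 47), so λ ≡ 37·39 ≡ 33.
  x = λ² - 16 - 16 = 1089 - 32 ≡ 23; y = λ·(16 - 23) - 44 ≡ 7. → (23, 7)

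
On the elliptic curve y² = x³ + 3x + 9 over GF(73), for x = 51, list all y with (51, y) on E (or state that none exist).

x³ + 3x + 9 = 132813 ≡ 26 (mod 73).
26 is a non-residue mod 73; no y exists.

none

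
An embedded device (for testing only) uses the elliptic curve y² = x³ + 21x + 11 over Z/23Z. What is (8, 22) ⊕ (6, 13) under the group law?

(12, 6)

(8, 22) + (6, 13). λ = (13 - 22)/(6 - 8) ≡ 14/21 mod 23. 21⁻¹ ≡ 11 (mod 23), so λ ≡ 16.
  x = λ² - 8 - 6 = 256 - 14 ≡ 12; y = λ·(8 - 12) - 22 ≡ 6. → (12, 6)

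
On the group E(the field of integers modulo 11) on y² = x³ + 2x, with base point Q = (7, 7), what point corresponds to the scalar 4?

Double-and-add on 4 = (100)₂. Start with Q = (7, 7) for the leading 1-bit.
double: tangent at (7, 7): λ = (3·7² + 2)/(2·7) ≡ 6/3. 3⁻¹ ≡ 4 (mod 11) since 3·4 = 12 ≡ 1, so λ ≡ 6·4 ≡ 2.
  x = λ² - 7 - 7 = 4 - 14 ≡ 1; y = λ·(7 - 1) - 7 ≡ 5. → (1, 5)
double: tangent at (1, 5): λ = (3·1² + 2)/(2·5) ≡ 5/10. 10⁻¹ ≡ 10 (mod 11) since 10·10 = 100 ≡ 1, so λ ≡ 5·10 ≡ 6.
  x = λ² - 1 - 1 = 36 - 2 ≡ 1; y = λ·(1 - 1) - 5 ≡ 6. → (1, 6)

(1, 6)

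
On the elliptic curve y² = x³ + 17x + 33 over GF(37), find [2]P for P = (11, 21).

tangent at (11, 21): λ = (3·11² + 17)/(2·21) ≡ 10/5. 5⁻¹ ≡ 15 (mod 37) since 5·15 = 75 ≡ 1, so λ ≡ 10·15 ≡ 2.
  x = λ² - 11 - 11 = 4 - 22 ≡ 19; y = λ·(11 - 19) - 21 ≡ 0. → (19, 0)

(19, 0)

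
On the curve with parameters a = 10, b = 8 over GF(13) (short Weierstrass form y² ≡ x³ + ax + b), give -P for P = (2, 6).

(2, 7)

-(2, 6) = (2, -6 mod 13) = (2, 7).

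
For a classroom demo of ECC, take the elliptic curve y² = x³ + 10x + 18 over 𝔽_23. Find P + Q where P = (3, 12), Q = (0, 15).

(21, 6)

(3, 12) + (0, 15). λ = (15 - 12)/(0 - 3) ≡ 3/20 mod 23. 20⁻¹ ≡ 15 (mod 23) since 20·15 = 300 ≡ 1, so λ ≡ 22.
  x = λ² - 3 - 0 = 484 - 3 ≡ 21; y = λ·(3 - 21) - 12 ≡ 6. → (21, 6)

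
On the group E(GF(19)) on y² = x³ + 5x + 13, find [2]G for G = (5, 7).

(18, 11)

tangent at (5, 7): λ = (3·5² + 5)/(2·7) ≡ 4/14. 14⁻¹ ≡ 15 (mod 19), so λ ≡ 4·15 ≡ 3.
  x = λ² - 5 - 5 = 9 - 10 ≡ 18; y = λ·(5 - 18) - 7 ≡ 11. → (18, 11)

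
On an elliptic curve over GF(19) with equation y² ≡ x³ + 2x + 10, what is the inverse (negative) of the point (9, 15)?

-(9, 15) = (9, -15 mod 19) = (9, 4).

(9, 4)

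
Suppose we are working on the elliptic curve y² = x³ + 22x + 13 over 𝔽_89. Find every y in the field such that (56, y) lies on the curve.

14, 75

x³ + 22x + 13 = 176861 ≡ 18 (mod 89).
Square roots of 18 mod 89: 14 and 75 (since 14² = 196 ≡ 18).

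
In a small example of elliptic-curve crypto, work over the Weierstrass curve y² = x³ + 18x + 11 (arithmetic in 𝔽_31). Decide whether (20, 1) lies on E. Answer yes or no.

y² = 1² ≡ 1; x³ + 18x + 11 = 8371 ≡ 1 (mod 31). 1 = 1.

yes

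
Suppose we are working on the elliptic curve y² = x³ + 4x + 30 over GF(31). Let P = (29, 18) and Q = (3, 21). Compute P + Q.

(29, 18) + (3, 21). λ = (21 - 18)/(3 - 29) ≡ 3/5 mod 31. 5⁻¹ ≡ 25 (mod 31) since 5·25 = 125 ≡ 1, so λ ≡ 13.
  x = λ² - 29 - 3 = 169 - 32 ≡ 13; y = λ·(29 - 13) - 18 ≡ 4. → (13, 4)

(13, 4)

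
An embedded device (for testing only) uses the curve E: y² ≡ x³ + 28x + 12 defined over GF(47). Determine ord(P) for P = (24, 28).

10

2P: tangent at (24, 28): λ = (3·24² + 28)/(2·28) ≡ 17/9. 9⁻¹ ≡ 21 (mod 47) since 9·21 = 189 ≡ 1, so λ ≡ 17·21 ≡ 28.
  x = λ² - 24 - 24 = 784 - 48 ≡ 31; y = λ·(24 - 31) - 28 ≡ 11. → (31, 11)
3P: (31, 11) + (24, 28). λ = (28 - 11)/(24 - 31) ≡ 17/40 mod 47. 40⁻¹ ≡ 20 (mod 47), so λ ≡ 11.
  x = λ² - 31 - 24 = 121 - 55 ≡ 19; y = λ·(31 - 19) - 11 ≡ 27. → (19, 27)
4P: (19, 27) + (24, 28). λ = (28 - 27)/(24 - 19) ≡ 1/5 mod 47. 5⁻¹ ≡ 19 (mod 47) since 5·19 = 95 ≡ 1, so λ ≡ 19.
  x = λ² - 19 - 24 = 361 - 43 ≡ 36; y = λ·(19 - 36) - 27 ≡ 26. → (36, 26)
5P: (36, 26) + (24, 28). λ = (28 - 26)/(24 - 36) ≡ 2/35 mod 47. 35⁻¹ ≡ 43 (mod 47), so λ ≡ 39.
  x = λ² - 36 - 24 = 1521 - 60 ≡ 4; y = λ·(36 - 4) - 26 ≡ 0. → (4, 0)
6P: (4, 0) + (24, 28). λ = (28 - 0)/(24 - 4) ≡ 28/20 mod 47. 20⁻¹ ≡ 40 (mod 47), so λ ≡ 39.
  x = λ² - 4 - 24 = 1521 - 28 ≡ 36; y = λ·(4 - 36) - 0 ≡ 21. → (36, 21)
7P: (36, 21) + (24, 28). λ = (28 - 21)/(24 - 36) ≡ 7/35 mod 47. 35⁻¹ ≡ 43 (mod 47), so λ ≡ 19.
  x = λ² - 36 - 24 = 361 - 60 ≡ 19; y = λ·(36 - 19) - 21 ≡ 20. → (19, 20)
8P: (19, 20) + (24, 28). λ = (28 - 20)/(24 - 19) ≡ 8/5 mod 47. 5⁻¹ ≡ 19 (mod 47), so λ ≡ 11.
  x = λ² - 19 - 24 = 121 - 43 ≡ 31; y = λ·(19 - 31) - 20 ≡ 36. → (31, 36)
9P: (31, 36) + (24, 28). λ = (28 - 36)/(24 - 31) ≡ 39/40 mod 47. 40⁻¹ ≡ 20 (mod 47), so λ ≡ 28.
  x = λ² - 31 - 24 = 784 - 55 ≡ 24; y = λ·(31 - 24) - 36 ≡ 19. → (24, 19)
10P: (24, 19) + (24, 28): same x and y₁ ≡ -y₂, so the sum is ∞.
10P = ∞, so the order is 10.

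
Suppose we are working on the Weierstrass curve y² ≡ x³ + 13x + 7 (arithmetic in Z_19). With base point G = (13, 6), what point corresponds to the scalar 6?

O

Double-and-add on 6 = (110)₂. Start with G = (13, 6) for the leading 1-bit.
double: tangent at (13, 6): λ = (3·13² + 13)/(2·6) ≡ 7/12. 12⁻¹ ≡ 8 (mod 19) since 12·8 = 96 ≡ 1, so λ ≡ 7·8 ≡ 18.
  x = λ² - 13 - 13 = 324 - 26 ≡ 13; y = λ·(13 - 13) - 6 ≡ 13. → (13, 13)
add G: (13, 13) + (13, 6): same x and y₁ ≡ -y₂, so the sum is ∞.
double: ∞ + ∞ = ∞ (identity).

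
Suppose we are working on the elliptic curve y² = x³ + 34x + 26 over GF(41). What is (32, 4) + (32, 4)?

(17, 8)

tangent at (32, 4): λ = (3·32² + 34)/(2·4) ≡ 31/8. 8⁻¹ ≡ 36 (mod 41), so λ ≡ 31·36 ≡ 9.
  x = λ² - 32 - 32 = 81 - 64 ≡ 17; y = λ·(32 - 17) - 4 ≡ 8. → (17, 8)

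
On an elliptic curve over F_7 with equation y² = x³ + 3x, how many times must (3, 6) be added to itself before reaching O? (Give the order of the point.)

2P: tangent at (3, 6): λ = (3·3² + 3)/(2·6) ≡ 2/5. 5⁻¹ ≡ 3 (mod 7) since 5·3 = 15 ≡ 1, so λ ≡ 2·3 ≡ 6.
  x = λ² - 3 - 3 = 36 - 6 ≡ 2; y = λ·(3 - 2) - 6 ≡ 0. → (2, 0)
3P: (2, 0) + (3, 6). λ = (6 - 0)/(3 - 2) ≡ 6/1 mod 7. 1⁻¹ ≡ 1 (mod 7) since 1·1 = 1 ≡ 1, so λ ≡ 6.
  x = λ² - 2 - 3 = 36 - 5 ≡ 3; y = λ·(2 - 3) - 0 ≡ 1. → (3, 1)
4P: (3, 1) + (3, 6): same x and y₁ ≡ -y₂, so the sum is O.
4P = O, so the order is 4.

4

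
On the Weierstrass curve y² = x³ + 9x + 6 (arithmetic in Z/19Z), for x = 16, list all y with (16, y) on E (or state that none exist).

x³ + 9x + 6 = 4246 ≡ 9 (mod 19).
Square roots of 9 mod 19: 3 and 16 (since 3² = 9 ≡ 9).

3, 16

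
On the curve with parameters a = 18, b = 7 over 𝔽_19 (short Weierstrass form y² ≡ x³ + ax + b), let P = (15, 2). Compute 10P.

(18, 11)

Repeated addition: build up to 10P.
2P: tangent at (15, 2): λ = (3·15² + 18)/(2·2) ≡ 9/4. 4⁻¹ ≡ 5 (mod 19) since 4·5 = 20 ≡ 1, so λ ≡ 9·5 ≡ 7.
  x = λ² - 15 - 15 = 49 - 30 ≡ 0; y = λ·(15 - 0) - 2 ≡ 8. → (0, 8)
3P: (0, 8) + (15, 2). λ = (2 - 8)/(15 - 0) ≡ 13/15 mod 19. 15⁻¹ ≡ 14 (mod 19), so λ ≡ 11.
  x = λ² - 0 - 15 = 121 - 15 ≡ 11; y = λ·(0 - 11) - 8 ≡ 4. → (11, 4)
4P: (11, 4) + (15, 2). λ = (2 - 4)/(15 - 11) ≡ 17/4 mod 19. 4⁻¹ ≡ 5 (mod 19), so λ ≡ 9.
  x = λ² - 11 - 15 = 81 - 26 ≡ 17; y = λ·(11 - 17) - 4 ≡ 18. → (17, 18)
5P: (17, 18) + (15, 2). λ = (2 - 18)/(15 - 17) ≡ 3/17 mod 19. 17⁻¹ ≡ 9 (mod 19) since 17·9 = 153 ≡ 1, so λ ≡ 8.
  x = λ² - 17 - 15 = 64 - 32 ≡ 13; y = λ·(17 - 13) - 18 ≡ 14. → (13, 14)
6P: (13, 14) + (15, 2). λ = (2 - 14)/(15 - 13) ≡ 7/2 mod 19. 2⁻¹ ≡ 10 (mod 19) since 2·10 = 20 ≡ 1, so λ ≡ 13.
  x = λ² - 13 - 15 = 169 - 28 ≡ 8; y = λ·(13 - 8) - 14 ≡ 13. → (8, 13)
7P: (8, 13) + (15, 2). λ = (2 - 13)/(15 - 8) ≡ 8/7 mod 19. 7⁻¹ ≡ 11 (mod 19), so λ ≡ 12.
  x = λ² - 8 - 15 = 144 - 23 ≡ 7; y = λ·(8 - 7) - 13 ≡ 18. → (7, 18)
8P: (7, 18) + (15, 2). λ = (2 - 18)/(15 - 7) ≡ 3/8 mod 19. 8⁻¹ ≡ 12 (mod 19), so λ ≡ 17.
  x = λ² - 7 - 15 = 289 - 22 ≡ 1; y = λ·(7 - 1) - 18 ≡ 8. → (1, 8)
9P: (1, 8) + (15, 2). λ = (2 - 8)/(15 - 1) ≡ 13/14 mod 19. 14⁻¹ ≡ 15 (mod 19) since 14·15 = 210 ≡ 1, so λ ≡ 5.
  x = λ² - 1 - 15 = 25 - 16 ≡ 9; y = λ·(1 - 9) - 8 ≡ 9. → (9, 9)
10P: (9, 9) + (15, 2). λ = (2 - 9)/(15 - 9) ≡ 12/6 mod 19. 6⁻¹ ≡ 16 (mod 19), so λ ≡ 2.
  x = λ² - 9 - 15 = 4 - 24 ≡ 18; y = λ·(9 - 18) - 9 ≡ 11. → (18, 11)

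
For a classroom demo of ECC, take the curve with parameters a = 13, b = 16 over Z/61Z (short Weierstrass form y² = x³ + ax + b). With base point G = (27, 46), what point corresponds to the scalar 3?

Repeated addition: build up to 3G.
2G: tangent at (27, 46): λ = (3·27² + 13)/(2·46) ≡ 4/31. 31⁻¹ ≡ 2 (mod 61), so λ ≡ 4·2 ≡ 8.
  x = λ² - 27 - 27 = 64 - 54 ≡ 10; y = λ·(27 - 10) - 46 ≡ 29. → (10, 29)
3G: (10, 29) + (27, 46). λ = (46 - 29)/(27 - 10) ≡ 17/17 mod 61. 17⁻¹ ≡ 18 (mod 61), so λ ≡ 1.
  x = λ² - 10 - 27 = 1 - 37 ≡ 25; y = λ·(10 - 25) - 29 ≡ 17. → (25, 17)

(25, 17)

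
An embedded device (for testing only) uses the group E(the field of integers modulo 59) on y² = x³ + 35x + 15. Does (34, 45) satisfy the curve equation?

no

y² = 45² ≡ 19; x³ + 35x + 15 = 40509 ≡ 35 (mod 59). 19 ≠ 35.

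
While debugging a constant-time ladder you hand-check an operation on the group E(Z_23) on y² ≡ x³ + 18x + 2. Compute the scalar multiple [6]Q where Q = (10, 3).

(10, 20)

Repeated addition: build up to 6Q.
2Q: tangent at (10, 3): λ = (3·10² + 18)/(2·3) ≡ 19/6. 6⁻¹ ≡ 4 (mod 23), so λ ≡ 19·4 ≡ 7.
  x = λ² - 10 - 10 = 49 - 20 ≡ 6; y = λ·(10 - 6) - 3 ≡ 2. → (6, 2)
3Q: (6, 2) + (10, 3). λ = (3 - 2)/(10 - 6) ≡ 1/4 mod 23. 4⁻¹ ≡ 6 (mod 23) since 4·6 = 24 ≡ 1, so λ ≡ 6.
  x = λ² - 6 - 10 = 36 - 16 ≡ 20; y = λ·(6 - 20) - 2 ≡ 6. → (20, 6)
4Q: (20, 6) + (10, 3). λ = (3 - 6)/(10 - 20) ≡ 20/13 mod 23. 13⁻¹ ≡ 16 (mod 23) since 13·16 = 208 ≡ 1, so λ ≡ 21.
  x = λ² - 20 - 10 = 441 - 30 ≡ 20; y = λ·(20 - 20) - 6 ≡ 17. → (20, 17)
5Q: (20, 17) + (10, 3). λ = (3 - 17)/(10 - 20) ≡ 9/13 mod 23. 13⁻¹ ≡ 16 (mod 23), so λ ≡ 6.
  x = λ² - 20 - 10 = 36 - 30 ≡ 6; y = λ·(20 - 6) - 17 ≡ 21. → (6, 21)
6Q: (6, 21) + (10, 3). λ = (3 - 21)/(10 - 6) ≡ 5/4 mod 23. 4⁻¹ ≡ 6 (mod 23), so λ ≡ 7.
  x = λ² - 6 - 10 = 49 - 16 ≡ 10; y = λ·(6 - 10) - 21 ≡ 20. → (10, 20)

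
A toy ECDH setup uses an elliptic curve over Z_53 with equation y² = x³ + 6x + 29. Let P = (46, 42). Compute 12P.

Double-and-add on 12 = (1100)₂. Start with P = (46, 42) for the leading 1-bit.
double: tangent at (46, 42): λ = (3·46² + 6)/(2·42) ≡ 47/31. 31⁻¹ ≡ 12 (mod 53), so λ ≡ 47·12 ≡ 34.
  x = λ² - 46 - 46 = 1156 - 92 ≡ 4; y = λ·(46 - 4) - 42 ≡ 8. → (4, 8)
add P: (4, 8) + (46, 42). λ = (42 - 8)/(46 - 4) ≡ 34/42 mod 53. 42⁻¹ ≡ 24 (mod 53), so λ ≡ 21.
  x = λ² - 4 - 46 = 441 - 50 ≡ 20; y = λ·(4 - 20) - 8 ≡ 27. → (20, 27)
double: tangent at (20, 27): λ = (3·20² + 6)/(2·27) ≡ 40/1. 1⁻¹ ≡ 1 (mod 53), so λ ≡ 40·1 ≡ 40.
  x = λ² - 20 - 20 = 1600 - 40 ≡ 23; y = λ·(20 - 23) - 27 ≡ 12. → (23, 12)
double: tangent at (23, 12): λ = (3·23² + 6)/(2·12) ≡ 3/24. 24⁻¹ ≡ 42 (mod 53) since 24·42 = 1008 ≡ 1, so λ ≡ 3·42 ≡ 20.
  x = λ² - 23 - 23 = 400 - 46 ≡ 36; y = λ·(23 - 36) - 12 ≡ 46. → (36, 46)

(36, 46)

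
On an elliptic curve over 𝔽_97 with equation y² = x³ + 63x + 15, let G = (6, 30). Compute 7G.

(32, 49)

Double-and-add on 7 = (111)₂. Start with G = (6, 30) for the leading 1-bit.
double: tangent at (6, 30): λ = (3·6² + 63)/(2·30) ≡ 74/60. 60⁻¹ ≡ 76 (mod 97), so λ ≡ 74·76 ≡ 95.
  x = λ² - 6 - 6 = 9025 - 12 ≡ 89; y = λ·(6 - 89) - 30 ≡ 39. → (89, 39)
add G: (89, 39) + (6, 30). λ = (30 - 39)/(6 - 89) ≡ 88/14 mod 97. 14⁻¹ ≡ 7 (mod 97), so λ ≡ 34.
  x = λ² - 89 - 6 = 1156 - 95 ≡ 91; y = λ·(89 - 91) - 39 ≡ 87. → (91, 87)
double: tangent at (91, 87): λ = (3·91² + 63)/(2·87) ≡ 74/77. 77⁻¹ ≡ 63 (mod 97), so λ ≡ 74·63 ≡ 6.
  x = λ² - 91 - 91 = 36 - 182 ≡ 48; y = λ·(91 - 48) - 87 ≡ 74. → (48, 74)
add G: (48, 74) + (6, 30). λ = (30 - 74)/(6 - 48) ≡ 53/55 mod 97. 55⁻¹ ≡ 30 (mod 97), so λ ≡ 38.
  x = λ² - 48 - 6 = 1444 - 54 ≡ 32; y = λ·(48 - 32) - 74 ≡ 49. → (32, 49)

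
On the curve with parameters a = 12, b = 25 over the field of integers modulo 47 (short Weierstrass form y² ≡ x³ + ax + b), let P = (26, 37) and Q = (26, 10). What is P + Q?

The two points share x = 26 and their y-coordinates satisfy 37 + 10 ≡ 0 (mod 47), so they are inverses. Their sum is 𝒪.

O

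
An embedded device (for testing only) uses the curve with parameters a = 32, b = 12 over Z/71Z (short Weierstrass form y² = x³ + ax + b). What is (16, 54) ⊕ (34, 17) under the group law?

(57, 50)

(16, 54) + (34, 17). λ = (17 - 54)/(34 - 16) ≡ 34/18 mod 71. 18⁻¹ ≡ 4 (mod 71), so λ ≡ 65.
  x = λ² - 16 - 34 = 4225 - 50 ≡ 57; y = λ·(16 - 57) - 54 ≡ 50. → (57, 50)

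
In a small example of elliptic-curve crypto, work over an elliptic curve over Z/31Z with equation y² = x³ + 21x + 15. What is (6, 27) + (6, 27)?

(16, 18)

tangent at (6, 27): λ = (3·6² + 21)/(2·27) ≡ 5/23. 23⁻¹ ≡ 27 (mod 31) since 23·27 = 621 ≡ 1, so λ ≡ 5·27 ≡ 11.
  x = λ² - 6 - 6 = 121 - 12 ≡ 16; y = λ·(6 - 16) - 27 ≡ 18. → (16, 18)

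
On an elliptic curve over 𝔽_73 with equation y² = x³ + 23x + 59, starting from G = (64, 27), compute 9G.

(43, 67)

Repeated addition: build up to 9G.
2G: tangent at (64, 27): λ = (3·64² + 23)/(2·27) ≡ 47/54. 54⁻¹ ≡ 23 (mod 73), so λ ≡ 47·23 ≡ 59.
  x = λ² - 64 - 64 = 3481 - 128 ≡ 68; y = λ·(64 - 68) - 27 ≡ 29. → (68, 29)
3G: (68, 29) + (64, 27). λ = (27 - 29)/(64 - 68) ≡ 71/69 mod 73. 69⁻¹ ≡ 18 (mod 73), so λ ≡ 37.
  x = λ² - 68 - 64 = 1369 - 132 ≡ 69; y = λ·(68 - 69) - 29 ≡ 7. → (69, 7)
4G: (69, 7) + (64, 27). λ = (27 - 7)/(64 - 69) ≡ 20/68 mod 73. 68⁻¹ ≡ 29 (mod 73) since 68·29 = 1972 ≡ 1, so λ ≡ 69.
  x = λ² - 69 - 64 = 4761 - 133 ≡ 29; y = λ·(69 - 29) - 7 ≡ 52. → (29, 52)
5G: (29, 52) + (64, 27). λ = (27 - 52)/(64 - 29) ≡ 48/35 mod 73. 35⁻¹ ≡ 48 (mod 73) since 35·48 = 1680 ≡ 1, so λ ≡ 41.
  x = λ² - 29 - 64 = 1681 - 93 ≡ 55; y = λ·(29 - 55) - 52 ≡ 50. → (55, 50)
6G: (55, 50) + (64, 27). λ = (27 - 50)/(64 - 55) ≡ 50/9 mod 73. 9⁻¹ ≡ 65 (mod 73) since 9·65 = 585 ≡ 1, so λ ≡ 38.
  x = λ² - 55 - 64 = 1444 - 119 ≡ 11; y = λ·(55 - 11) - 50 ≡ 16. → (11, 16)
7G: (11, 16) + (64, 27). λ = (27 - 16)/(64 - 11) ≡ 11/53 mod 73. 53⁻¹ ≡ 62 (mod 73), so λ ≡ 25.
  x = λ² - 11 - 64 = 625 - 75 ≡ 39; y = λ·(11 - 39) - 16 ≡ 14. → (39, 14)
8G: (39, 14) + (64, 27). λ = (27 - 14)/(64 - 39) ≡ 13/25 mod 73. 25⁻¹ ≡ 38 (mod 73), so λ ≡ 56.
  x = λ² - 39 - 64 = 3136 - 103 ≡ 40; y = λ·(39 - 40) - 14 ≡ 3. → (40, 3)
9G: (40, 3) + (64, 27). λ = (27 - 3)/(64 - 40) ≡ 24/24 mod 73. 24⁻¹ ≡ 70 (mod 73), so λ ≡ 1.
  x = λ² - 40 - 64 = 1 - 104 ≡ 43; y = λ·(40 - 43) - 3 ≡ 67. → (43, 67)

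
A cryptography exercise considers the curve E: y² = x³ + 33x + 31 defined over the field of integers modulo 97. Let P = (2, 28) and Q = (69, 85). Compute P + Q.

(17, 49)

(2, 28) + (69, 85). λ = (85 - 28)/(69 - 2) ≡ 57/67 mod 97. 67⁻¹ ≡ 42 (mod 97) since 67·42 = 2814 ≡ 1, so λ ≡ 66.
  x = λ² - 2 - 69 = 4356 - 71 ≡ 17; y = λ·(2 - 17) - 28 ≡ 49. → (17, 49)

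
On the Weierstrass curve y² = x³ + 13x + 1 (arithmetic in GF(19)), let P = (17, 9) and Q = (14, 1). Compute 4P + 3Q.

(5, 1)

First 4P:
Double-and-add on 4 = (100)₂. Start with P = (17, 9) for the leading 1-bit.
double: tangent at (17, 9): λ = (3·17² + 13)/(2·9) ≡ 6/18. 18⁻¹ ≡ 18 (mod 19), so λ ≡ 6·18 ≡ 13.
  x = λ² - 17 - 17 = 169 - 34 ≡ 2; y = λ·(17 - 2) - 9 ≡ 15. → (2, 15)
double: tangent at (2, 15): λ = (3·2² + 13)/(2·15) ≡ 6/11. 11⁻¹ ≡ 7 (mod 19) since 11·7 = 77 ≡ 1, so λ ≡ 6·7 ≡ 4.
  x = λ² - 2 - 2 = 16 - 4 ≡ 12; y = λ·(2 - 12) - 15 ≡ 2. → (12, 2)
4P = (12, 2).
Next 3Q:
Repeated addition: build up to 3Q.
2Q: tangent at (14, 1): λ = (3·14² + 13)/(2·1) ≡ 12/2. 2⁻¹ ≡ 10 (mod 19), so λ ≡ 12·10 ≡ 6.
  x = λ² - 14 - 14 = 36 - 28 ≡ 8; y = λ·(14 - 8) - 1 ≡ 16. → (8, 16)
3Q: (8, 16) + (14, 1). λ = (1 - 16)/(14 - 8) ≡ 4/6 mod 19. 6⁻¹ ≡ 16 (mod 19), so λ ≡ 7.
  x = λ² - 8 - 14 = 49 - 22 ≡ 8; y = λ·(8 - 8) - 16 ≡ 3. → (8, 3)
3Q = (8, 3).
Finally 4P + 3Q:
(12, 2) + (8, 3). λ = (3 - 2)/(8 - 12) ≡ 1/15 mod 19. 15⁻¹ ≡ 14 (mod 19), so λ ≡ 14.
  x = λ² - 12 - 8 = 196 - 20 ≡ 5; y = λ·(12 - 5) - 2 ≡ 1. → (5, 1)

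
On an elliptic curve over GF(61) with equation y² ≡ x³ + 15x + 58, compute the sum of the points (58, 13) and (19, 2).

(58, 13) + (19, 2). λ = (2 - 13)/(19 - 58) ≡ 50/22 mod 61. 22⁻¹ ≡ 25 (mod 61), so λ ≡ 30.
  x = λ² - 58 - 19 = 900 - 77 ≡ 30; y = λ·(58 - 30) - 13 ≡ 34. → (30, 34)

(30, 34)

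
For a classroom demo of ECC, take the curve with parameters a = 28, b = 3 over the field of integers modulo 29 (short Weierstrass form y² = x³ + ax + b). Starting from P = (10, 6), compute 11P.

Double-and-add on 11 = (1011)₂. Start with P = (10, 6) for the leading 1-bit.
double: tangent at (10, 6): λ = (3·10² + 28)/(2·6) ≡ 9/12. 12⁻¹ ≡ 17 (mod 29), so λ ≡ 9·17 ≡ 8.
  x = λ² - 10 - 10 = 64 - 20 ≡ 15; y = λ·(10 - 15) - 6 ≡ 12. → (15, 12)
double: tangent at (15, 12): λ = (3·15² + 28)/(2·12) ≡ 7/24. 24⁻¹ ≡ 23 (mod 29) since 24·23 = 552 ≡ 1, so λ ≡ 7·23 ≡ 16.
  x = λ² - 15 - 15 = 256 - 30 ≡ 23; y = λ·(15 - 23) - 12 ≡ 5. → (23, 5)
add P: (23, 5) + (10, 6). λ = (6 - 5)/(10 - 23) ≡ 1/16 mod 29. 16⁻¹ ≡ 20 (mod 29), so λ ≡ 20.
  x = λ² - 23 - 10 = 400 - 33 ≡ 19; y = λ·(23 - 19) - 5 ≡ 17. → (19, 17)
double: tangent at (19, 17): λ = (3·19² + 28)/(2·17) ≡ 9/5. 5⁻¹ ≡ 6 (mod 29), so λ ≡ 9·6 ≡ 25.
  x = λ² - 19 - 19 = 625 - 38 ≡ 7; y = λ·(19 - 7) - 17 ≡ 22. → (7, 22)
add P: (7, 22) + (10, 6). λ = (6 - 22)/(10 - 7) ≡ 13/3 mod 29. 3⁻¹ ≡ 10 (mod 29), so λ ≡ 14.
  x = λ² - 7 - 10 = 196 - 17 ≡ 5; y = λ·(7 - 5) - 22 ≡ 6. → (5, 6)

(5, 6)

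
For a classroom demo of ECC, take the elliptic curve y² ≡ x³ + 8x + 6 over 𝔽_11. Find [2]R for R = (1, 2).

tangent at (1, 2): λ = (3·1² + 8)/(2·2) ≡ 0/4. 4⁻¹ ≡ 3 (mod 11), so λ ≡ 0·3 ≡ 0.
  x = λ² - 1 - 1 = 0 - 2 ≡ 9; y = λ·(1 - 9) - 2 ≡ 9. → (9, 9)

(9, 9)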